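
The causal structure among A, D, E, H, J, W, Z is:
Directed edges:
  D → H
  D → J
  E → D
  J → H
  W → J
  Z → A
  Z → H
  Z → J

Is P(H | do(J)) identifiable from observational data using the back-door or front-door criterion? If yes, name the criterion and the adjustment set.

desc(J)\{J}={H}; candidates ⊆ {A,D,E,W,Z}.
size 0: {}; under {} J still reaches {A,D,E,H,W,Z} ∋ H.
size 1: {A}, {D}, {E} …(+2); under {A} J still reaches {D,E,H,W,Z} ∋ H.
{D,Z}: J⊥H given {D,Z} in G with J→· removed — back-door holds.
P(H|do(J)) = Σ_{D,Z} P(H|J,D,Z)·P(D,Z).

P(H|do(J)): backdoor, adjust for {D, Z}.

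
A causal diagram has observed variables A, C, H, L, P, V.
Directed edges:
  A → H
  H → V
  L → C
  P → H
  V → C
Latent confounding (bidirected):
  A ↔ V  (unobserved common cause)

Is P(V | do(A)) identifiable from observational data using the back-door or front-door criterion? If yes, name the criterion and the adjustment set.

desc(A)\{A}={C,H,V}; candidates ⊆ {L,P}.
A↔V: latent back-door arc(s) into A.
size 0: {}; under {} A still reaches {C,V} ∋ V.
size 1: {L}, {P}; under {L} A still reaches {C,V} ∋ V.
size 2: {L,P}; under {L,P} A still reaches {C,V} ∋ V.
A↔V cannot be blocked by any observed set — no back-door set.
{H}: (i) intercepts every directed A→V path; (ii) no back-door A→{H}; (iii) {A} blocks every back-door {H}→V. Front-door holds.
P(V|do(A)) = Σ_{H} P(H|A) Σ_{A'} P(V|H,A')P(A').

P(V|do(A)): frontdoor, adjust for {H}.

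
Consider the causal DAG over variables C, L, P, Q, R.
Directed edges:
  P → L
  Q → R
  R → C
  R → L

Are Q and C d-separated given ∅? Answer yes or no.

Bayes-Ball from Q | ∅ reaches {C,L,R}.
C ∈ reach(Q|∅) ⇒ Q ⊥̸ C | ∅.

No — Q and C are d-connected given ∅.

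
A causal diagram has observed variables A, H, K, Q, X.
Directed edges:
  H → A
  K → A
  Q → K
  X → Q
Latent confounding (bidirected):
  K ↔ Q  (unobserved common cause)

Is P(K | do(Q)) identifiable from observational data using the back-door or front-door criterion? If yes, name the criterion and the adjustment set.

P(K|do(Q)): not identifiable (no BD/FD set).

desc(Q)\{Q}={A,K}; candidates ⊆ {H,X}.
Q↔K: latent back-door arc(s) into Q.
size 0: {}; under {} Q still reaches {A,K,X} ∋ K.
size 1: {H}, {X}; under {H} Q still reaches {A,K,X} ∋ K.
size 2: {H,X}; under {H,X} Q still reaches {A,K} ∋ K.
Q↔K cannot be blocked by any observed set — no back-door set.
No mediator lies on a directed Q→…→K path.
Neither criterion identifies P(K|do(Q)) in this graph.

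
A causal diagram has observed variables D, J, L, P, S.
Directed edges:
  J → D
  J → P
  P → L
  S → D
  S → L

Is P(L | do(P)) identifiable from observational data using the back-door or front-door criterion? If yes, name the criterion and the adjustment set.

desc(P)\{P}={L}; candidates ⊆ {D,J,S}.
∅: P⊥L given ∅ in G with P→· removed — back-door holds.
P(L|do(P)) = P(L|P) — no adjustment needed.

P(L|do(P)): backdoor, adjust for ∅.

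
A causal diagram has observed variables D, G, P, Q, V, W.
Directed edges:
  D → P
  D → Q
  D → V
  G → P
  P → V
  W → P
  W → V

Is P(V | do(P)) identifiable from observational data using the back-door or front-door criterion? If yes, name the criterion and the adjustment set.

P(V|do(P)): backdoor, adjust for {D, W}.

desc(P)\{P}={V}; candidates ⊆ {D,G,Q,W}.
size 0: {}; under {} P still reaches {D,G,Q,V,W} ∋ V.
size 1: {D}, {G}, {Q} …(+1); under {D} P still reaches {G,V,W} ∋ V.
{D,W}: P⊥V given {D,W} in G with P→· removed — back-door holds.
P(V|do(P)) = Σ_{D,W} P(V|P,D,W)·P(D,W).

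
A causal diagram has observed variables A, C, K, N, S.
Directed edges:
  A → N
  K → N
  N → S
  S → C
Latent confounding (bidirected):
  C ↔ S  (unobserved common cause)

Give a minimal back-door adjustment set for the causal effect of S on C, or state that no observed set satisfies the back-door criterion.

S→C: no observed back-door set.

desc(S)\{S}={C}; candidates ⊆ {A,K,N}.
S↔C: latent back-door arc(s) into S.
size 0: {}; under {} S still reaches {A,C,K,N} ∋ C.
size 1: {A}, {K}, {N}; under {A} S still reaches {C,K,N} ∋ C.
size 2: {A,K}, {A,N}, {K,N}; under {A,K} S still reaches {C,N} ∋ C.
S↔C cannot be blocked by any observed set — no back-door set.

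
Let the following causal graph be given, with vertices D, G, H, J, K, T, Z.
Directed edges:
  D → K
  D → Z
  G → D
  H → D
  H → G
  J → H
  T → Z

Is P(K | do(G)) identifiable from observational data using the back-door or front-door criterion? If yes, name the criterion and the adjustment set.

desc(G)\{G}={D,K,Z}; candidates ⊆ {H,J,T}.
size 0: {}; under {} G still reaches {D,H,J,K,Z} ∋ K.
{H}: G⊥K given {H} in G with G→· removed — back-door holds.
P(K|do(G)) = Σ_{H} P(K|G,H)·P(H).

P(K|do(G)): backdoor, adjust for {H}.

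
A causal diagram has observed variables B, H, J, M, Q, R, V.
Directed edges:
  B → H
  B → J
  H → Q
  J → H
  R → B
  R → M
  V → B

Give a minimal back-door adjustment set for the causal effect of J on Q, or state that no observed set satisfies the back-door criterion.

J→Q: minimal back-door set {B}.

desc(J)\{J}={H,Q}; candidates ⊆ {B,M,R,V}.
size 0: {}; under {} J still reaches {B,H,M,Q,R,V} ∋ Q.
{B}: J⊥Q given {B} in G with J→· removed — back-door holds.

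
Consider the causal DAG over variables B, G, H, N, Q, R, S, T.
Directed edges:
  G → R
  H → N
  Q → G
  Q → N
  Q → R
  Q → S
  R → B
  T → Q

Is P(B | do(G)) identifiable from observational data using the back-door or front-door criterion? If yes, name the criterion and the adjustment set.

P(B|do(G)): backdoor, adjust for {Q}.

desc(G)\{G}={B,R}; candidates ⊆ {H,N,Q,S,T}.
size 0: {}; under {} G still reaches {B,N,Q,R,S,T} ∋ B.
{Q}: G⊥B given {Q} in G with G→· removed — back-door holds.
P(B|do(G)) = Σ_{Q} P(B|G,Q)·P(Q).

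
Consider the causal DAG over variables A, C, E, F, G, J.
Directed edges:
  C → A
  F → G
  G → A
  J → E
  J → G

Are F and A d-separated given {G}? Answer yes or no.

Yes — F ⊥ A | {G}.

Bayes-Ball from F | {G} reaches {E,J}.
A ∉ reach(F|{G}) ⇒ F ⊥ A | {G}.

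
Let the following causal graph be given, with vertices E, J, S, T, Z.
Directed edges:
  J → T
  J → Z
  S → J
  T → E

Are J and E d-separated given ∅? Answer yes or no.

Bayes-Ball from J | ∅ reaches {E,S,T,Z}.
E ∈ reach(J|∅) ⇒ J ⊥̸ E | ∅.

No — J and E are d-connected given ∅.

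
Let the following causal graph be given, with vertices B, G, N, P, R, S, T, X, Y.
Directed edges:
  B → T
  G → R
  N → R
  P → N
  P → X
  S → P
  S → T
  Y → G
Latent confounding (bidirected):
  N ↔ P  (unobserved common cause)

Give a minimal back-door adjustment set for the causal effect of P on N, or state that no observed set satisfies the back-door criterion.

P→N: no observed back-door set.

desc(P)\{P}={N,R,X}; candidates ⊆ {B,G,S,T,Y}.
P↔N: latent back-door arc(s) into P.
size 0: {}; under {} P still reaches {N,R,S,T} ∋ N.
size 1: {B}, {G}, {S} …(+2); under {B} P still reaches {N,R,S,T} ∋ N.
size 2: {B,G}, {B,S}, {B,T} …(+7); under {B,G} P still reaches {N,R,S,T} ∋ N.
P↔N cannot be blocked by any observed set — no back-door set.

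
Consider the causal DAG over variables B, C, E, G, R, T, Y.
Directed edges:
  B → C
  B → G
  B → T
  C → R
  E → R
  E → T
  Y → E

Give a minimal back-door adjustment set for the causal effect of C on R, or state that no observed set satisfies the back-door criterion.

C→R: minimal back-door set ∅.

desc(C)\{C}={R}; candidates ⊆ {B,E,G,T,Y}.
∅: C⊥R given ∅ in G with C→· removed — back-door holds.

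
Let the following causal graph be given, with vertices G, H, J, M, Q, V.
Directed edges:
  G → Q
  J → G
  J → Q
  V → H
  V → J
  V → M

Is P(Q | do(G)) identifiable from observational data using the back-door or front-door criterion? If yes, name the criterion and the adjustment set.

P(Q|do(G)): backdoor, adjust for {J}.

desc(G)\{G}={Q}; candidates ⊆ {H,J,M,V}.
size 0: {}; under {} G still reaches {H,J,M,Q,V} ∋ Q.
{J}: G⊥Q given {J} in G with G→· removed — back-door holds.
P(Q|do(G)) = Σ_{J} P(Q|G,J)·P(J).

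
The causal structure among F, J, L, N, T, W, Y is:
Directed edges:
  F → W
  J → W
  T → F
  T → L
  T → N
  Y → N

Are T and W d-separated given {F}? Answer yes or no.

Bayes-Ball from T | {F} reaches {L,N}.
W ∉ reach(T|{F}) ⇒ T ⊥ W | {F}.

Yes — T ⊥ W | {F}.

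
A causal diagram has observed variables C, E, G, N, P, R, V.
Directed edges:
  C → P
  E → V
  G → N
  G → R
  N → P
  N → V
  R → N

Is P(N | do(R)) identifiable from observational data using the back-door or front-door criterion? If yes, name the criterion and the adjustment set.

desc(R)\{R}={N,P,V}; candidates ⊆ {C,E,G}.
size 0: {}; under {} R still reaches {G,N,P,V} ∋ N.
{G}: R⊥N given {G} in G with R→· removed — back-door holds.
P(N|do(R)) = Σ_{G} P(N|R,G)·P(G).

P(N|do(R)): backdoor, adjust for {G}.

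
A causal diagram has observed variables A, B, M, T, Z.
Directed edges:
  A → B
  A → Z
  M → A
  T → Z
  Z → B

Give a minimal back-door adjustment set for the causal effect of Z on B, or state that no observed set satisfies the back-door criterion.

desc(Z)\{Z}={B}; candidates ⊆ {A,M,T}.
size 0: {}; under {} Z still reaches {A,B,M,T} ∋ B.
{A}: Z⊥B given {A} in G with Z→· removed — back-door holds.

Z→B: minimal back-door set {A}.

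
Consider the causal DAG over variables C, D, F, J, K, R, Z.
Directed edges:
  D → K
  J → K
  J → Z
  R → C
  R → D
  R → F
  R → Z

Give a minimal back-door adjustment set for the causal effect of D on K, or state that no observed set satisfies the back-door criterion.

D→K: minimal back-door set ∅.

desc(D)\{D}={K}; candidates ⊆ {C,F,J,R,Z}.
∅: D⊥K given ∅ in G with D→· removed — back-door holds.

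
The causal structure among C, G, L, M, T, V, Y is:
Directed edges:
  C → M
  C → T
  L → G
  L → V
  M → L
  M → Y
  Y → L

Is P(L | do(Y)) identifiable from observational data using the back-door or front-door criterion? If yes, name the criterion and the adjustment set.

P(L|do(Y)): backdoor, adjust for {M}.

desc(Y)\{Y}={G,L,V}; candidates ⊆ {C,M,T}.
size 0: {}; under {} Y still reaches {C,G,L,M,T,V} ∋ L.
{M}: Y⊥L given {M} in G with Y→· removed — back-door holds.
P(L|do(Y)) = Σ_{M} P(L|Y,M)·P(M).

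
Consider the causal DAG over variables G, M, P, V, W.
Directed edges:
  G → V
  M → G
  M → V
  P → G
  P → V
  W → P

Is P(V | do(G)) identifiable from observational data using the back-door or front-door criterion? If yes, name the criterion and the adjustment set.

desc(G)\{G}={V}; candidates ⊆ {M,P,W}.
size 0: {}; under {} G still reaches {M,P,V,W} ∋ V.
size 1: {M}, {P}, {W}; under {M} G still reaches {P,V,W} ∋ V.
{M,P}: G⊥V given {M,P} in G with G→· removed — back-door holds.
P(V|do(G)) = Σ_{M,P} P(V|G,M,P)·P(M,P).

P(V|do(G)): backdoor, adjust for {M, P}.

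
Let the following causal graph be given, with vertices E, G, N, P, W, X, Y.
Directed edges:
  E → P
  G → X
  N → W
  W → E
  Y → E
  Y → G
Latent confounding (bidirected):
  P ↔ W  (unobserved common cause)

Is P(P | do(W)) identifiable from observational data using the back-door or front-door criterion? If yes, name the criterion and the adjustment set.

P(P|do(W)): frontdoor, adjust for {E}.

desc(W)\{W}={E,P}; candidates ⊆ {G,N,X,Y}.
W↔P: latent back-door arc(s) into W.
size 0: {}; under {} W still reaches {N,P} ∋ P.
size 1: {G}, {N}, {X} …(+1); under {G} W still reaches {N,P} ∋ P.
size 2: {G,N}, {G,X}, {G,Y} …(+3); under {G,N} W still reaches {P} ∋ P.
W↔P cannot be blocked by any observed set — no back-door set.
{E}: (i) intercepts every directed W→P path; (ii) no back-door W→{E}; (iii) {W} blocks every back-door {E}→P. Front-door holds.
P(P|do(W)) = Σ_{E} P(E|W) Σ_{W'} P(P|E,W')P(W').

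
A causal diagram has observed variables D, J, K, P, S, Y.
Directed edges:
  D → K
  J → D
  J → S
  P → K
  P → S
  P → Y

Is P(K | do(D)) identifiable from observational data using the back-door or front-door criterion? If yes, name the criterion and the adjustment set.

P(K|do(D)): backdoor, adjust for ∅.

desc(D)\{D}={K}; candidates ⊆ {J,P,S,Y}.
∅: D⊥K given ∅ in G with D→· removed — back-door holds.
P(K|do(D)) = P(K|D) — no adjustment needed.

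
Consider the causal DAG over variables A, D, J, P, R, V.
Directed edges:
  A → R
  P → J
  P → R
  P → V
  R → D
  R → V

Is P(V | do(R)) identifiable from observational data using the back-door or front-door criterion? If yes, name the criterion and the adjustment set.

P(V|do(R)): backdoor, adjust for {P}.

desc(R)\{R}={D,V}; candidates ⊆ {A,J,P}.
size 0: {}; under {} R still reaches {A,J,P,V} ∋ V.
{P}: R⊥V given {P} in G with R→· removed — back-door holds.
P(V|do(R)) = Σ_{P} P(V|R,P)·P(P).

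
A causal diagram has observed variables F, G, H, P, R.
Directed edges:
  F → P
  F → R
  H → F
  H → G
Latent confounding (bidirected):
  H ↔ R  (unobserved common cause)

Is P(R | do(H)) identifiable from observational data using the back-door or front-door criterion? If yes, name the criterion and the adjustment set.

P(R|do(H)): frontdoor, adjust for {F}.

desc(H)\{H}={F,G,P,R}; candidates ⊆ {—}.
H↔R: latent back-door arc(s) into H.
size 0: {}; under {} H still reaches {R} ∋ R.
H↔R cannot be blocked by any observed set — no back-door set.
{F}: (i) intercepts every directed H→R path; (ii) no back-door H→{F}; (iii) {H} blocks every back-door {F}→R. Front-door holds.
P(R|do(H)) = Σ_{F} P(F|H) Σ_{H'} P(R|F,H')P(H').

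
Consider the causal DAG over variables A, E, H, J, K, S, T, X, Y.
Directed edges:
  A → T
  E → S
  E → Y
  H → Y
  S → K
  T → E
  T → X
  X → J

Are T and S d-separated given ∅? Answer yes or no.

Bayes-Ball from T | ∅ reaches {A,E,J,K,S,X,Y}.
S ∈ reach(T|∅) ⇒ T ⊥̸ S | ∅.

No — T and S are d-connected given ∅.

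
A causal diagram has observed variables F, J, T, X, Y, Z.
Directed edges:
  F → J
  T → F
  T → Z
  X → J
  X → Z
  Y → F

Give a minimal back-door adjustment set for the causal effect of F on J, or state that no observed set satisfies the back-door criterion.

F→J: minimal back-door set ∅.

desc(F)\{F}={J}; candidates ⊆ {T,X,Y,Z}.
∅: F⊥J given ∅ in G with F→· removed — back-door holds.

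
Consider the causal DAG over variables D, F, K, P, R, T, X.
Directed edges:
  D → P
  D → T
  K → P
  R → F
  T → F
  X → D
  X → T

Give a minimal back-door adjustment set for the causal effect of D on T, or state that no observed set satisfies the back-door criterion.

D→T: minimal back-door set {X}.

desc(D)\{D}={F,P,T}; candidates ⊆ {K,R,X}.
size 0: {}; under {} D still reaches {F,T,X} ∋ T.
{X}: D⊥T given {X} in G with D→· removed — back-door holds.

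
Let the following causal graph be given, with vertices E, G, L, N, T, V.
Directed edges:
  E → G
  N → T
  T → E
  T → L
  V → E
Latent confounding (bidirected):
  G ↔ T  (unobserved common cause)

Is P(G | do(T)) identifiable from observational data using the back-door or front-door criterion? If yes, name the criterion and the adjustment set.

P(G|do(T)): frontdoor, adjust for {E}.

desc(T)\{T}={E,G,L}; candidates ⊆ {N,V}.
T↔G: latent back-door arc(s) into T.
size 0: {}; under {} T still reaches {G,N} ∋ G.
size 1: {N}, {V}; under {N} T still reaches {G} ∋ G.
size 2: {N,V}; under {N,V} T still reaches {G} ∋ G.
T↔G cannot be blocked by any observed set — no back-door set.
{E}: (i) intercepts every directed T→G path; (ii) no back-door T→{E}; (iii) {T} blocks every back-door {E}→G. Front-door holds.
P(G|do(T)) = Σ_{E} P(E|T) Σ_{T'} P(G|E,T')P(T').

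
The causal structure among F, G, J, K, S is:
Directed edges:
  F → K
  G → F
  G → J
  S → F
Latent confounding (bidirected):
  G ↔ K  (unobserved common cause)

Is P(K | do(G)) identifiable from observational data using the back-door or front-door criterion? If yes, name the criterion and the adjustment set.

desc(G)\{G}={F,J,K}; candidates ⊆ {S}.
G↔K: latent back-door arc(s) into G.
size 0: {}; under {} G still reaches {K} ∋ K.
size 1: {S}; under {S} G still reaches {K} ∋ K.
G↔K cannot be blocked by any observed set — no back-door set.
{F}: (i) intercepts every directed G→K path; (ii) no back-door G→{F}; (iii) {G} blocks every back-door {F}→K. Front-door holds.
P(K|do(G)) = Σ_{F} P(F|G) Σ_{G'} P(K|F,G')P(G').

P(K|do(G)): frontdoor, adjust for {F}.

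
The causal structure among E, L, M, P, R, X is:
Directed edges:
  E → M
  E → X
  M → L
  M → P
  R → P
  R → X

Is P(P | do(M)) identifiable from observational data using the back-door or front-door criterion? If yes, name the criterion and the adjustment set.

desc(M)\{M}={L,P}; candidates ⊆ {E,R,X}.
∅: M⊥P given ∅ in G with M→· removed — back-door holds.
P(P|do(M)) = P(P|M) — no adjustment needed.

P(P|do(M)): backdoor, adjust for ∅.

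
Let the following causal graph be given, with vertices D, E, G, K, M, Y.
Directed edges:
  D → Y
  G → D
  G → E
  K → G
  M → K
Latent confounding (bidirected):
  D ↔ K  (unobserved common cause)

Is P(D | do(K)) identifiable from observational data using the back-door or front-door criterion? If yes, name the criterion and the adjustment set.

P(D|do(K)): frontdoor, adjust for {G}.

desc(K)\{K}={D,E,G,Y}; candidates ⊆ {M}.
K↔D: latent back-door arc(s) into K.
size 0: {}; under {} K still reaches {D,M,Y} ∋ D.
size 1: {M}; under {M} K still reaches {D,Y} ∋ D.
K↔D cannot be blocked by any observed set — no back-door set.
{G}: (i) intercepts every directed K→D path; (ii) no back-door K→{G}; (iii) {K} blocks every back-door {G}→D. Front-door holds.
P(D|do(K)) = Σ_{G} P(G|K) Σ_{K'} P(D|G,K')P(K').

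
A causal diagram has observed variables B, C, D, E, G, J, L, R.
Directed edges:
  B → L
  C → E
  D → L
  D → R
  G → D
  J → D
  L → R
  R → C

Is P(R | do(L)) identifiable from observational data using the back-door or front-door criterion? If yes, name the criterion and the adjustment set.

P(R|do(L)): backdoor, adjust for {D}.

desc(L)\{L}={C,E,R}; candidates ⊆ {B,D,G,J}.
size 0: {}; under {} L still reaches {B,C,D,E,G,J,R} ∋ R.
{D}: L⊥R given {D} in G with L→· removed — back-door holds.
P(R|do(L)) = Σ_{D} P(R|L,D)·P(D).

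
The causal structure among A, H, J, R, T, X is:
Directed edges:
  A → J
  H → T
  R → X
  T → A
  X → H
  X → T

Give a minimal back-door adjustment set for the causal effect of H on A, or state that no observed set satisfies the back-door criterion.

desc(H)\{H}={A,J,T}; candidates ⊆ {R,X}.
size 0: {}; under {} H still reaches {A,J,R,T,X} ∋ A.
{X}: H⊥A given {X} in G with H→· removed — back-door holds.

H→A: minimal back-door set {X}.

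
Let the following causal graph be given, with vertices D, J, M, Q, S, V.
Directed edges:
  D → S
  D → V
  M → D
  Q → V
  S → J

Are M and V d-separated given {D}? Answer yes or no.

Bayes-Ball from M | {D} reaches ∅.
V ∉ reach(M|{D}) ⇒ M ⊥ V | {D}.

Yes — M ⊥ V | {D}.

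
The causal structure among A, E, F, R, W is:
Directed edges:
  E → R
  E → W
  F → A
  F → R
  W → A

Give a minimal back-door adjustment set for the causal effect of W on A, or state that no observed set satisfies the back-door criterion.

W→A: minimal back-door set ∅.

desc(W)\{W}={A}; candidates ⊆ {E,F,R}.
∅: W⊥A given ∅ in G with W→· removed — back-door holds.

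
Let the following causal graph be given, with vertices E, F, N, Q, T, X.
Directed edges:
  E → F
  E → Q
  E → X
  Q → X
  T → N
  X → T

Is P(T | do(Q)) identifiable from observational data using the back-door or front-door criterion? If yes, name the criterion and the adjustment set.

P(T|do(Q)): backdoor, adjust for {E}.

desc(Q)\{Q}={N,T,X}; candidates ⊆ {E,F}.
size 0: {}; under {} Q still reaches {E,F,N,T,X} ∋ T.
{E}: Q⊥T given {E} in G with Q→· removed — back-door holds.
P(T|do(Q)) = Σ_{E} P(T|Q,E)·P(E).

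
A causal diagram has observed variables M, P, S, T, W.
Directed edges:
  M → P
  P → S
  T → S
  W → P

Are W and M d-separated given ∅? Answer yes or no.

Bayes-Ball from W | ∅ reaches {P,S}.
M ∉ reach(W|∅) ⇒ W ⊥ M | ∅.

Yes — W ⊥ M | ∅.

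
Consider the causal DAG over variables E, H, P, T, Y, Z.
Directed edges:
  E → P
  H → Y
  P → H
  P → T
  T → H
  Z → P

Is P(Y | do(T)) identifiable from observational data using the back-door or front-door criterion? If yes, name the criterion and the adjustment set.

P(Y|do(T)): backdoor, adjust for {P}.

desc(T)\{T}={H,Y}; candidates ⊆ {E,P,Z}.
size 0: {}; under {} T still reaches {E,H,P,Y,Z} ∋ Y.
{P}: T⊥Y given {P} in G with T→· removed — back-door holds.
P(Y|do(T)) = Σ_{P} P(Y|T,P)·P(P).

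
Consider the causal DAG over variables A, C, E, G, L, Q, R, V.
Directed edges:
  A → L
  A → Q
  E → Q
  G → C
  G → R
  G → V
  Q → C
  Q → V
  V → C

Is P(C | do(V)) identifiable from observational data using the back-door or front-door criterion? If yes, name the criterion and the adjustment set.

desc(V)\{V}={C}; candidates ⊆ {A,E,G,L,Q,R}.
size 0: {}; under {} V still reaches {A,C,E,G,L,Q,R} ∋ C.
size 1: {A}, {E}, {G} …(+3); under {A} V still reaches {C,E,G,Q,R} ∋ C.
{G,Q}: V⊥C given {G,Q} in G with V→· removed — back-door holds.
P(C|do(V)) = Σ_{G,Q} P(C|V,G,Q)·P(G,Q).

P(C|do(V)): backdoor, adjust for {G, Q}.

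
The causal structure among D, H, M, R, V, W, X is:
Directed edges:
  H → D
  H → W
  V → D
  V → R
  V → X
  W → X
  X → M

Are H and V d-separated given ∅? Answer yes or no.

Bayes-Ball from H | ∅ reaches {D,M,W,X}.
V ∉ reach(H|∅) ⇒ H ⊥ V | ∅.

Yes — H ⊥ V | ∅.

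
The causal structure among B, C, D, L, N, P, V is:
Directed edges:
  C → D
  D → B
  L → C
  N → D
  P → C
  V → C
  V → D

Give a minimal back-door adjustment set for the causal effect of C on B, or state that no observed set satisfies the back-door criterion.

desc(C)\{C}={B,D}; candidates ⊆ {L,N,P,V}.
size 0: {}; under {} C still reaches {B,D,L,P,V} ∋ B.
{V}: C⊥B given {V} in G with C→· removed — back-door holds.

C→B: minimal back-door set {V}.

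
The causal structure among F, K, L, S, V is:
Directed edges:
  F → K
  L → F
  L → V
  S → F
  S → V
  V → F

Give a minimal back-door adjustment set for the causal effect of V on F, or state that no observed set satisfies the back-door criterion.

V→F: minimal back-door set {L, S}.

desc(V)\{V}={F,K}; candidates ⊆ {L,S}.
size 0: {}; under {} V still reaches {F,K,L,S} ∋ F.
size 1: {L}, {S}; under {L} V still reaches {F,K,S} ∋ F.
{L,S}: V⊥F given {L,S} in G with V→· removed — back-door holds.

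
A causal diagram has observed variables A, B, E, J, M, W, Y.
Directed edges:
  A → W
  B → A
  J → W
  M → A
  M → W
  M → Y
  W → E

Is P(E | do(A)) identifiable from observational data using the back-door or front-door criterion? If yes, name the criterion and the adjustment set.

P(E|do(A)): backdoor, adjust for {M}.

desc(A)\{A}={E,W}; candidates ⊆ {B,J,M,Y}.
size 0: {}; under {} A still reaches {B,E,M,W,Y} ∋ E.
{M}: A⊥E given {M} in G with A→· removed — back-door holds.
P(E|do(A)) = Σ_{M} P(E|A,M)·P(M).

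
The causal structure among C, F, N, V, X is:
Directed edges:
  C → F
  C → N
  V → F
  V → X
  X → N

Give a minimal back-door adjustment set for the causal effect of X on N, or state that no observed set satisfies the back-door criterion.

X→N: minimal back-door set ∅.

desc(X)\{X}={N}; candidates ⊆ {C,F,V}.
∅: X⊥N given ∅ in G with X→· removed — back-door holds.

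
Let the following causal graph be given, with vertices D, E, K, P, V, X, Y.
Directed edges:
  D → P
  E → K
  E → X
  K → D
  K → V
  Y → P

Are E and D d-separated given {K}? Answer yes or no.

Bayes-Ball from E | {K} reaches {X}.
D ∉ reach(E|{K}) ⇒ E ⊥ D | {K}.

Yes — E ⊥ D | {K}.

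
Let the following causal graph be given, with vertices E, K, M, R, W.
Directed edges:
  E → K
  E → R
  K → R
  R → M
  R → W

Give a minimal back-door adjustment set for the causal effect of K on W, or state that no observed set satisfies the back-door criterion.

K→W: minimal back-door set {E}.

desc(K)\{K}={M,R,W}; candidates ⊆ {E}.
size 0: {}; under {} K still reaches {E,M,R,W} ∋ W.
{E}: K⊥W given {E} in G with K→· removed — back-door holds.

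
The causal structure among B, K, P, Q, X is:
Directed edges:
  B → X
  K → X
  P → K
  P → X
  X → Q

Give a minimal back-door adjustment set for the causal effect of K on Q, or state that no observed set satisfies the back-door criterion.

desc(K)\{K}={Q,X}; candidates ⊆ {B,P}.
size 0: {}; under {} K still reaches {P,Q,X} ∋ Q.
{P}: K⊥Q given {P} in G with K→· removed — back-door holds.

K→Q: minimal back-door set {P}.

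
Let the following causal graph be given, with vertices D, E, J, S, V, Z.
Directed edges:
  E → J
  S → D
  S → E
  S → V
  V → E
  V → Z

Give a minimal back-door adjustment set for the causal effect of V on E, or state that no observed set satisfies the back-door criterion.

V→E: minimal back-door set {S}.

desc(V)\{V}={E,J,Z}; candidates ⊆ {D,S}.
size 0: {}; under {} V still reaches {D,E,J,S} ∋ E.
{S}: V⊥E given {S} in G with V→· removed — back-door holds.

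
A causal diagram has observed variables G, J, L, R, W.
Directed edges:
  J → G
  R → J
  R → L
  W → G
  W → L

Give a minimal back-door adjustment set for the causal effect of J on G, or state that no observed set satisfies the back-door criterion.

J→G: minimal back-door set ∅.

desc(J)\{J}={G}; candidates ⊆ {L,R,W}.
∅: J⊥G given ∅ in G with J→· removed — back-door holds.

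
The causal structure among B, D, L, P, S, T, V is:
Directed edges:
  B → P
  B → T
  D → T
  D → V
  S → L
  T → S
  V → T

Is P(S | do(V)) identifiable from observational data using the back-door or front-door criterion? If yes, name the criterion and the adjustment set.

desc(V)\{V}={L,S,T}; candidates ⊆ {B,D,P}.
size 0: {}; under {} V still reaches {D,L,S,T} ∋ S.
{D}: V⊥S given {D} in G with V→· removed — back-door holds.
P(S|do(V)) = Σ_{D} P(S|V,D)·P(D).

P(S|do(V)): backdoor, adjust for {D}.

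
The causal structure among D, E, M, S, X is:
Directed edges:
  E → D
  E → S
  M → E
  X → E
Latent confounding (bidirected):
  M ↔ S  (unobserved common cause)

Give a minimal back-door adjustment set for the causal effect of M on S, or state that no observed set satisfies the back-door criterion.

M→S: no observed back-door set.

desc(M)\{M}={D,E,S}; candidates ⊆ {X}.
M↔S: latent back-door arc(s) into M.
size 0: {}; under {} M still reaches {S} ∋ S.
size 1: {X}; under {X} M still reaches {S} ∋ S.
M↔S cannot be blocked by any observed set — no back-door set.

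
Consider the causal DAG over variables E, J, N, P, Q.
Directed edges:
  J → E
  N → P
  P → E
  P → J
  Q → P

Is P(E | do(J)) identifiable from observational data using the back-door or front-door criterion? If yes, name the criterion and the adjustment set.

desc(J)\{J}={E}; candidates ⊆ {N,P,Q}.
size 0: {}; under {} J still reaches {E,N,P,Q} ∋ E.
{P}: J⊥E given {P} in G with J→· removed — back-door holds.
P(E|do(J)) = Σ_{P} P(E|J,P)·P(P).

P(E|do(J)): backdoor, adjust for {P}.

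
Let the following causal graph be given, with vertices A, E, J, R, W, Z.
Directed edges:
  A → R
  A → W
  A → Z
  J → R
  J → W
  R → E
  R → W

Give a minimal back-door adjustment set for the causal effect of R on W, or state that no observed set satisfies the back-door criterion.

R→W: minimal back-door set {A, J}.

desc(R)\{R}={E,W}; candidates ⊆ {A,J,Z}.
size 0: {}; under {} R still reaches {A,J,W,Z} ∋ W.
size 1: {A}, {J}, {Z}; under {A} R still reaches {J,W} ∋ W.
{A,J}: R⊥W given {A,J} in G with R→· removed — back-door holds.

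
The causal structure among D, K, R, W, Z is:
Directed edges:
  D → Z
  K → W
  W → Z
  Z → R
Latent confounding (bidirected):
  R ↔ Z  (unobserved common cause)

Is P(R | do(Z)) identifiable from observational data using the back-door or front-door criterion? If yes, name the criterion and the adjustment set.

P(R|do(Z)): not identifiable (no BD/FD set).

desc(Z)\{Z}={R}; candidates ⊆ {D,K,W}.
Z↔R: latent back-door arc(s) into Z.
size 0: {}; under {} Z still reaches {D,K,R,W} ∋ R.
size 1: {D}, {K}, {W}; under {D} Z still reaches {K,R,W} ∋ R.
size 2: {D,K}, {D,W}, {K,W}; under {D,K} Z still reaches {R,W} ∋ R.
Z↔R cannot be blocked by any observed set — no back-door set.
No mediator lies on a directed Z→…→R path.
Neither criterion identifies P(R|do(Z)) in this graph.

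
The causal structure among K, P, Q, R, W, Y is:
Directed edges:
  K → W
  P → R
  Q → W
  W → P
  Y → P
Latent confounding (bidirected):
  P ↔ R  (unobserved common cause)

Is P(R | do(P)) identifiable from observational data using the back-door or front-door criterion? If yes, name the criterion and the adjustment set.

P(R|do(P)): not identifiable (no BD/FD set).

desc(P)\{P}={R}; candidates ⊆ {K,Q,W,Y}.
P↔R: latent back-door arc(s) into P.
size 0: {}; under {} P still reaches {K,Q,R,W,Y} ∋ R.
size 1: {K}, {Q}, {W} …(+1); under {K} P still reaches {Q,R,W,Y} ∋ R.
size 2: {K,Q}, {K,W}, {K,Y} …(+3); under {K,Q} P still reaches {R,W,Y} ∋ R.
P↔R cannot be blocked by any observed set — no back-door set.
No mediator lies on a directed P→…→R path.
Neither criterion identifies P(R|do(P)) in this graph.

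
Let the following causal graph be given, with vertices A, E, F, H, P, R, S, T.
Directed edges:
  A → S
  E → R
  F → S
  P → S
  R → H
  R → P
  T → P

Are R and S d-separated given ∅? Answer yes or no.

Bayes-Ball from R | ∅ reaches {E,H,P,S}.
S ∈ reach(R|∅) ⇒ R ⊥̸ S | ∅.

No — R and S are d-connected given ∅.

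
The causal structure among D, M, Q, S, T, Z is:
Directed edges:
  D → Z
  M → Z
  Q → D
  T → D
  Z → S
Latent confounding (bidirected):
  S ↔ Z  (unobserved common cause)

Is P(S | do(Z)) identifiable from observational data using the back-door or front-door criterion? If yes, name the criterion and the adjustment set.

desc(Z)\{Z}={S}; candidates ⊆ {D,M,Q,T}.
Z↔S: latent back-door arc(s) into Z.
size 0: {}; under {} Z still reaches {D,M,Q,S,T} ∋ S.
size 1: {D}, {M}, {Q} …(+1); under {D} Z still reaches {M,S} ∋ S.
size 2: {D,M}, {D,Q}, {D,T} …(+3); under {D,M} Z still reaches {S} ∋ S.
Z↔S cannot be blocked by any observed set — no back-door set.
No mediator lies on a directed Z→…→S path.
Neither criterion identifies P(S|do(Z)) in this graph.

P(S|do(Z)): not identifiable (no BD/FD set).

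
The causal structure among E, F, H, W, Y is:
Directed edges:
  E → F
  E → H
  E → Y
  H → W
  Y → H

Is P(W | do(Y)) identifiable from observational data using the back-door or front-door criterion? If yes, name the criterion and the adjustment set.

P(W|do(Y)): backdoor, adjust for {E}.

desc(Y)\{Y}={H,W}; candidates ⊆ {E,F}.
size 0: {}; under {} Y still reaches {E,F,H,W} ∋ W.
{E}: Y⊥W given {E} in G with Y→· removed — back-door holds.
P(W|do(Y)) = Σ_{E} P(W|Y,E)·P(E).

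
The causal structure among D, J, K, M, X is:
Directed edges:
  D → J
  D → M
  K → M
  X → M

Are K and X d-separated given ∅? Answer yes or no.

Yes — K ⊥ X | ∅.

Bayes-Ball from K | ∅ reaches {M}.
X ∉ reach(K|∅) ⇒ K ⊥ X | ∅.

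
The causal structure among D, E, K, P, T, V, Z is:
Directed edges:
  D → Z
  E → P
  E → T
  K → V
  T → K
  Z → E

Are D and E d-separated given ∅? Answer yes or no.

No — D and E are d-connected given ∅.

Bayes-Ball from D | ∅ reaches {E,K,P,T,V,Z}.
E ∈ reach(D|∅) ⇒ D ⊥̸ E | ∅.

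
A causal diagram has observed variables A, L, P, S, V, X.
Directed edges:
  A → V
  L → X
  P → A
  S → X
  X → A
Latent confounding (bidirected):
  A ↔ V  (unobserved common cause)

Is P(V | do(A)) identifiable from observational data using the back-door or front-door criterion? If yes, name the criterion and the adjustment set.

desc(A)\{A}={V}; candidates ⊆ {L,P,S,X}.
A↔V: latent back-door arc(s) into A.
size 0: {}; under {} A still reaches {L,P,S,V,X} ∋ V.
size 1: {L}, {P}, {S} …(+1); under {L} A still reaches {P,S,V,X} ∋ V.
size 2: {L,P}, {L,S}, {L,X} …(+3); under {L,P} A still reaches {S,V,X} ∋ V.
A↔V cannot be blocked by any observed set — no back-door set.
No mediator lies on a directed A→…→V path.
Neither criterion identifies P(V|do(A)) in this graph.

P(V|do(A)): not identifiable (no BD/FD set).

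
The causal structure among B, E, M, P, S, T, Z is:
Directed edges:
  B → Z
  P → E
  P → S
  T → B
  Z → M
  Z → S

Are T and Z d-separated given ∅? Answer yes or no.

Bayes-Ball from T | ∅ reaches {B,M,S,Z}.
Z ∈ reach(T|∅) ⇒ T ⊥̸ Z | ∅.

No — T and Z are d-connected given ∅.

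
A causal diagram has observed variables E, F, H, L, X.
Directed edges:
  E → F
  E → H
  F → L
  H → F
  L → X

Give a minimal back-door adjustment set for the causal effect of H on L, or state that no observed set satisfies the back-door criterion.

desc(H)\{H}={F,L,X}; candidates ⊆ {E}.
size 0: {}; under {} H still reaches {E,F,L,X} ∋ L.
{E}: H⊥L given {E} in G with H→· removed — back-door holds.

H→L: minimal back-door set {E}.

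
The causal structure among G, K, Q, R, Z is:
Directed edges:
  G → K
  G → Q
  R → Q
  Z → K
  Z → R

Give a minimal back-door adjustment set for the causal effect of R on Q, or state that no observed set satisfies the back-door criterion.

R→Q: minimal back-door set ∅.

desc(R)\{R}={Q}; candidates ⊆ {G,K,Z}.
∅: R⊥Q given ∅ in G with R→· removed — back-door holds.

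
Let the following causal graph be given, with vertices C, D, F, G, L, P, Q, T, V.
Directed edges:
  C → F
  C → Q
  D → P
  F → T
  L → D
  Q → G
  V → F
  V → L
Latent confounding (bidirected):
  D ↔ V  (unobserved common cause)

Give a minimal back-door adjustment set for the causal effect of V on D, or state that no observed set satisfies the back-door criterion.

desc(V)\{V}={D,F,L,P,T}; candidates ⊆ {C,G,Q}.
V↔D: latent back-door arc(s) into V.
size 0: {}; under {} V still reaches {D,P} ∋ D.
size 1: {C}, {G}, {Q}; under {C} V still reaches {D,P} ∋ D.
size 2: {C,G}, {C,Q}, {G,Q}; under {C,G} V still reaches {D,P} ∋ D.
V↔D cannot be blocked by any observed set — no back-door set.

V→D: no observed back-door set.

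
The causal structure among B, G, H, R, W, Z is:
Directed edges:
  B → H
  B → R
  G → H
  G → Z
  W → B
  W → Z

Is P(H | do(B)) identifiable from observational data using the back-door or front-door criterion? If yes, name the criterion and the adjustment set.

P(H|do(B)): backdoor, adjust for ∅.

desc(B)\{B}={H,R}; candidates ⊆ {G,W,Z}.
∅: B⊥H given ∅ in G with B→· removed — back-door holds.
P(H|do(B)) = P(H|B) — no adjustment needed.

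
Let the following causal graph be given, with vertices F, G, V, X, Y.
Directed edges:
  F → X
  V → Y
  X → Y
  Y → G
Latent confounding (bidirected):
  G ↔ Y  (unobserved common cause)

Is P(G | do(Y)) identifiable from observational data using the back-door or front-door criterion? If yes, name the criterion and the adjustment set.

P(G|do(Y)): not identifiable (no BD/FD set).

desc(Y)\{Y}={G}; candidates ⊆ {F,V,X}.
Y↔G: latent back-door arc(s) into Y.
size 0: {}; under {} Y still reaches {F,G,V,X} ∋ G.
size 1: {F}, {V}, {X}; under {F} Y still reaches {G,V,X} ∋ G.
size 2: {F,V}, {F,X}, {V,X}; under {F,V} Y still reaches {G,X} ∋ G.
Y↔G cannot be blocked by any observed set — no back-door set.
No mediator lies on a directed Y→…→G path.
Neither criterion identifies P(G|do(Y)) in this graph.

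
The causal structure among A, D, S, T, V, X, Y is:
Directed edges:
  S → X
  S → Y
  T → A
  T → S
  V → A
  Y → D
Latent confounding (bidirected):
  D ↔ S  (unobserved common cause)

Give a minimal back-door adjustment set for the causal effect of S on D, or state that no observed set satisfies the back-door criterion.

S→D: no observed back-door set.

desc(S)\{S}={D,X,Y}; candidates ⊆ {A,T,V}.
S↔D: latent back-door arc(s) into S.
size 0: {}; under {} S still reaches {A,D,T} ∋ D.
size 1: {A}, {T}, {V}; under {A} S still reaches {D,T,V} ∋ D.
size 2: {A,T}, {A,V}, {T,V}; under {A,T} S still reaches {D} ∋ D.
S↔D cannot be blocked by any observed set — no back-door set.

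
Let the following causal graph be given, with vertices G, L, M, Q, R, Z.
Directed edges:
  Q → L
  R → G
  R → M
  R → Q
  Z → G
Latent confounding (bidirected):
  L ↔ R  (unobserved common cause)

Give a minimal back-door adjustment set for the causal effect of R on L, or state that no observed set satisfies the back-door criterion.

R→L: no observed back-door set.

desc(R)\{R}={G,L,M,Q}; candidates ⊆ {Z}.
R↔L: latent back-door arc(s) into R.
size 0: {}; under {} R still reaches {L} ∋ L.
size 1: {Z}; under {Z} R still reaches {L} ∋ L.
R↔L cannot be blocked by any observed set — no back-door set.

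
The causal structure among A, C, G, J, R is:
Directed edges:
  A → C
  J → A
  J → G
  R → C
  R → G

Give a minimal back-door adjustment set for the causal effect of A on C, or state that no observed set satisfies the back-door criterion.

desc(A)\{A}={C}; candidates ⊆ {G,J,R}.
∅: A⊥C given ∅ in G with A→· removed — back-door holds.

A→C: minimal back-door set ∅.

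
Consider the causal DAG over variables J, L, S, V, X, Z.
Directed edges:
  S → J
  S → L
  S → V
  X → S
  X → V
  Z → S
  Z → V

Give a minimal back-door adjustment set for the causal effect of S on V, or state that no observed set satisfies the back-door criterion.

desc(S)\{S}={J,L,V}; candidates ⊆ {X,Z}.
size 0: {}; under {} S still reaches {V,X,Z} ∋ V.
size 1: {X}, {Z}; under {X} S still reaches {V,Z} ∋ V.
{X,Z}: S⊥V given {X,Z} in G with S→· removed — back-door holds.

S→V: minimal back-door set {X, Z}.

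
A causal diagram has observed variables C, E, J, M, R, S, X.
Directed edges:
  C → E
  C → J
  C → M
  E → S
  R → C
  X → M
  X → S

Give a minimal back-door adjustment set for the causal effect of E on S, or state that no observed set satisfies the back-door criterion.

desc(E)\{E}={S}; candidates ⊆ {C,J,M,R,X}.
∅: E⊥S given ∅ in G with E→· removed — back-door holds.

E→S: minimal back-door set ∅.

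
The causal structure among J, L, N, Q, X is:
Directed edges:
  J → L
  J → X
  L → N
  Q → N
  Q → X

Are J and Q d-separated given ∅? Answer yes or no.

Yes — J ⊥ Q | ∅.

Bayes-Ball from J | ∅ reaches {L,N,X}.
Q ∉ reach(J|∅) ⇒ J ⊥ Q | ∅.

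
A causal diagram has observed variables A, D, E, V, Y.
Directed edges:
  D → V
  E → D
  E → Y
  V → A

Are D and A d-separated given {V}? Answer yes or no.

Bayes-Ball from D | {V} reaches {E,Y}.
A ∉ reach(D|{V}) ⇒ D ⊥ A | {V}.

Yes — D ⊥ A | {V}.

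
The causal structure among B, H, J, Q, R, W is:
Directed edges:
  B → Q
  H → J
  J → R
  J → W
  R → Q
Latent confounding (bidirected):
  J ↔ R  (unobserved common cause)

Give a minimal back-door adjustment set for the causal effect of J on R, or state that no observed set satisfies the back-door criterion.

J→R: no observed back-door set.

desc(J)\{J}={Q,R,W}; candidates ⊆ {B,H}.
J↔R: latent back-door arc(s) into J.
size 0: {}; under {} J still reaches {H,Q,R} ∋ R.
size 1: {B}, {H}; under {B} J still reaches {H,Q,R} ∋ R.
size 2: {B,H}; under {B,H} J still reaches {Q,R} ∋ R.
J↔R cannot be blocked by any observed set — no back-door set.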